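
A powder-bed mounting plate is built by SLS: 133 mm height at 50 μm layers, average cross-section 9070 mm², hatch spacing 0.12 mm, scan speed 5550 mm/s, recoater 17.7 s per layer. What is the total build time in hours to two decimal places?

23.14 hours

Layers = ⌈133/0.05⌉ = 2660.
Per-layer scan distance: 9070 / 0.12 → 75583.3 mm.
Laser time per layer = 75583.3 / 5550 = 13.6186 s.
Time per layer: 13.6186 + 17.7 → 31.3186 s.
Total: 2660 × 31.3186 s = 83307.476 s → 23.14 hours.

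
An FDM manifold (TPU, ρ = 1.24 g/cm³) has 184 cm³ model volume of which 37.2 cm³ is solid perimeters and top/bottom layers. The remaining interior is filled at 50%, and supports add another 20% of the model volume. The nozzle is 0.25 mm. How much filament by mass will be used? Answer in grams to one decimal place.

Volume inside the shell = 184 − 37.2, so 146.8 cm³.
Deposited infill = 0.50 × 146.8 = 73.4 cm³.
Support: 0.20 × 184 → 36.8 cm³.
Deposited volume = 37.2 + 73.4 + 36.8 = 147.4 cm³.
Mass: 147.4 × 1.24 → 182.776 g.

182.8 g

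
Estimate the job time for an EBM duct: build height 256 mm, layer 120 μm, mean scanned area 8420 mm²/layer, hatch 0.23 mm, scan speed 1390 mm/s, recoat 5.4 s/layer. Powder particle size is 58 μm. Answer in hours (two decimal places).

18.81 hours

Number of layers: 256 / 0.12 → 2134 (rounded up).
Scan path per layer: 8420 / 0.23 → 36608.7 mm.
Per-layer scan time: 36608.7 / 1390 → 26.3372 s.
Time per layer = 26.3372 + 5.4 = 31.7372 s.
Build time = 2134 × 31.7372 = 67727.1848 s = 18.81 hours.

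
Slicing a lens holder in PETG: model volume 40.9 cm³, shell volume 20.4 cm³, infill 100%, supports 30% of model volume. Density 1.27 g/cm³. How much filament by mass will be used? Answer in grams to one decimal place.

67.5 g

Interior volume: 40.9 − 20.4 → 20.5 cm³.
Deposited infill: 1.00 × 20.5 → 20.5 cm³.
Support = 0.30 × 40.9, so 12.27 cm³.
Total extruded = 20.4 + 20.5 + 12.27, so 53.17 cm³.
Mass = 53.17 × 1.27 = 67.5259 g.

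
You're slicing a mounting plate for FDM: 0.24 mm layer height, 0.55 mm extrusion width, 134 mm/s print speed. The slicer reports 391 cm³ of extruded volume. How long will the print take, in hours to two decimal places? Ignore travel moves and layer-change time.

Line area = 0.24 × 0.55 = 0.132 mm².
Path length: 391000 mm³ / 0.132 mm² → 2962121.2 mm.
Extrusion time = 2962121.2 / 134 = 22105.4 s.
22105.4 s = 6.14 hours.

6.14 hours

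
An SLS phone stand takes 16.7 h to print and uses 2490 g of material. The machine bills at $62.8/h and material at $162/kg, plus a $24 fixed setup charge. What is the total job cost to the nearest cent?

Machine cost = 62.8 × 16.7 = $1048.76.
Material charge: 162 × 2490/1000 → $403.38.
Adding setup: 1048.76 + 403.38 + 24 → $1476.14.

$1476.14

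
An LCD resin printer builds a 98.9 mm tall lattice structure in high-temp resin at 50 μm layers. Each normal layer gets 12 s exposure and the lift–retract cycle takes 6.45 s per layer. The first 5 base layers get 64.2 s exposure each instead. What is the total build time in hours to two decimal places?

Number of layers: 98.9 / 0.05 → 1978 (rounded up).
Bottom layers = 5 × (64.2 + 6.45), so 353.25 s.
Normal layers = 1973 × (12 + 6.45) = 36401.85 s.
Sum: 353.25 + 36401.85 = 36755.1 s → 10.21 hours.

10.21 hours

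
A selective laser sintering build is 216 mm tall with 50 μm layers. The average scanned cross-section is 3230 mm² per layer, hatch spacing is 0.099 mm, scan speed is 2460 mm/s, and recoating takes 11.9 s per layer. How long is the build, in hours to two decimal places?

Number of layers: 216 / 0.05 → 4320 (rounded up).
Per-layer scan distance = 3230 / 0.099, so 32626.3 mm.
Per-layer scan time = 32626.3 / 2460, so 13.2627 s.
Per-layer time: 13.2627 + 11.9 → 25.1627 s.
Build time = 4320 × 25.1627 = 108702.864 s = 30.20 hours.

30.20 hours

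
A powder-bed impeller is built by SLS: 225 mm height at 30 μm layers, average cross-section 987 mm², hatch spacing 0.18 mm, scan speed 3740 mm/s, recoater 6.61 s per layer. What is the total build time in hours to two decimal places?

Number of layers: 225 / 0.03 → 7500 (rounded up).
Per-layer scan distance: 987 / 0.18 → 5483.3 mm.
Laser time per layer = 5483.3 / 3740, so 1.4661 s.
Per-layer time = 1.4661 + 6.61 = 8.0761 s.
Total: 7500 × 8.0761 s = 60570.75 s → 16.83 hours.

16.83 hours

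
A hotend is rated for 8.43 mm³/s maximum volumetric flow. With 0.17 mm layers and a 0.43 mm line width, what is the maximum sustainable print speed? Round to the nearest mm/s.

115 mm/s

Extrusion cross-section = 0.17 × 0.43 = 0.0731 mm².
Max speed = 8.43 / 0.0731 = 115.32 ≈ 115 mm/s.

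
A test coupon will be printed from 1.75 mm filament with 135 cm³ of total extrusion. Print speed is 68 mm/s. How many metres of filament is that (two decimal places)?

56.13 m

Cross-section of 1.75 mm filament: π·(1.75/2)² = 2.4053 mm².
Length = 135 cm³ / 2.4053 mm² = 135000 / 2.4053 = 56126.05 mm = 56.13 m.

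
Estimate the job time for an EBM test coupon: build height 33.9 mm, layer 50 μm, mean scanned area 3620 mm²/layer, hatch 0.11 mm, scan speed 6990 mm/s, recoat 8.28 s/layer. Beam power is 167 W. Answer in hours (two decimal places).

2.45 hours

Number of layers: 33.9 / 0.05 → 678 (rounded up).
Scan path per layer: 3620 / 0.11 → 32909.1 mm.
Scan time per layer = 32909.1 / 6990, so 4.708 s.
Layer cycle = 4.708 + 8.28, so 12.988 s.
Total: 678 × 12.988 s = 8805.864 s → 2.45 hours.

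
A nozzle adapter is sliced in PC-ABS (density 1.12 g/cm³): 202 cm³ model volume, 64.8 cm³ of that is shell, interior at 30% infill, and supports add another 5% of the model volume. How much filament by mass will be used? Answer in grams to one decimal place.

130.0 g

Volume inside the shell = 202 − 64.8, so 137.2 cm³.
Infill volume = 0.30 × 137.2 = 41.16 cm³.
Support = 0.05 × 202 = 10.1 cm³.
Total extruded: 64.8 + 41.16 + 10.1 → 116.06 cm³.
Mass = 116.06 × 1.12, so 129.9872 g.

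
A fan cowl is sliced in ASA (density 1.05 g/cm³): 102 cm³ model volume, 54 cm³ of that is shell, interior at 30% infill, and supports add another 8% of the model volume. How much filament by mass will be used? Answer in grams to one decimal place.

Infill region = 102 − 54 = 48 cm³.
Deposited infill = 0.30 × 48, so 14.4 cm³.
Support = 0.08 × 102 = 8.16 cm³.
Total extruded = 54 + 14.4 + 8.16 = 76.56 cm³.
Mass = 76.56 × 1.05, so 80.388 g.

80.4 g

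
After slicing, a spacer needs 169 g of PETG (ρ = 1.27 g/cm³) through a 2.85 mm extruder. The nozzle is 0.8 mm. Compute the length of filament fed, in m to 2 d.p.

Extruded volume: 169/1.27 = 133.0709 cm³ (133070.9 mm³).
Filament cross-section = π × (2.85/2)² = 6.3794 mm².
Length = 133070.9 / 6.3794 = 20859.47 mm = 20.86 m.

20.86 m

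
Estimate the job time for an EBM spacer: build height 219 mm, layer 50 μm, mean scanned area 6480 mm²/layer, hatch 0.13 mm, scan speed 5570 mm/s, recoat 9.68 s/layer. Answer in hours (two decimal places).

Layers = ⌈219/0.05⌉ = 4380.
Hatch length per layer: 6480 / 0.13 → 49846.2 mm.
Beam time per layer = 49846.2 / 5570 = 8.949 s.
Time per layer = 8.949 + 9.68, so 18.629 s.
Total: 4380 × 18.629 s = 81595.02 s → 22.67 hours.

22.67 hours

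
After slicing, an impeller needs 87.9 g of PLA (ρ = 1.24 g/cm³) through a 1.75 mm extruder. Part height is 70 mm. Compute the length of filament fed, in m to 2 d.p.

Extruded volume: 87.9/1.24 = 70.8871 cm³ (70887.1 mm³).
Cross-section of 1.75 mm filament: π·(1.75/2)² = 2.4053 mm².
L = V/A = 70887.1/2.4053 = 29471.21 mm → 29.47 m.

29.47 m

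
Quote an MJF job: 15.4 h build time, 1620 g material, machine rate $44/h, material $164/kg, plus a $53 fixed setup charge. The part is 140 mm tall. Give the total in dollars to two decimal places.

Machine cost = 44 × 15.4, so $677.60.
Material charge = 164 × 1620/1000 = $265.68.
Adding setup: 677.60 + 265.68 + 53 → $996.28.

$996.28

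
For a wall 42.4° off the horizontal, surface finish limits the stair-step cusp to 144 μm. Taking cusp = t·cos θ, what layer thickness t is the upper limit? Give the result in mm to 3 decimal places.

cos(42.4°) = 0.7385; t_max = 0.144/0.7385 = 0.195 mm.

0.195 mm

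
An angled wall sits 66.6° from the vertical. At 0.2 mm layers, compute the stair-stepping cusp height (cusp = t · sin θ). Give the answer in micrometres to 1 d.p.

183.6 μm

Cusp = layer height × sin(66.6°) = 0.2 × 0.9178 = 0.18356 mm = 183.6 μm.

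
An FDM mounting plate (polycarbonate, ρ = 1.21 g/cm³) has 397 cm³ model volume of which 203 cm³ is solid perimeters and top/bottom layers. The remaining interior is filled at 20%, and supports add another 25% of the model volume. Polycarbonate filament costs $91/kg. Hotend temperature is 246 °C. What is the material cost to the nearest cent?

Interior volume = 397 − 203, so 194 cm³.
Infill deposited = 0.20 × 194 = 38.8 cm³.
Support = 0.25 × 397, so 99.25 cm³.
Total printed volume = 203 + 38.8 + 99.25 = 341.05 cm³.
Mass: 341.05 × 1.21 → 412.6705 g.
Cost = 412.6705 g / 1000 × $91/kg = $37.55.

$37.55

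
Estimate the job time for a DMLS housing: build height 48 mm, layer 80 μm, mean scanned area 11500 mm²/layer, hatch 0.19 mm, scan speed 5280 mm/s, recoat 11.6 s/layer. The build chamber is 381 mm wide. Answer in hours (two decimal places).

Layers = ⌈48/0.08⌉ = 600.
Hatch length per layer = 11500 / 0.19, so 60526.3 mm.
Scan time per layer = 60526.3 / 5280 = 11.4633 s.
Time per layer = 11.4633 + 11.6, so 23.0633 s.
600 layers × 23.0633 s/layer = 13837.98 s, i.e. 3.84 hours.

3.84 hours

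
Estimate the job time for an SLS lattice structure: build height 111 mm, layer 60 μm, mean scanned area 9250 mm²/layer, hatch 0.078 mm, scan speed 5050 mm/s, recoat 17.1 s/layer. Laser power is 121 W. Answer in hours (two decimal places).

Layer count = ceil(111 / 0.06) = 1850.
Hatch length per layer = 9250 / 0.078 = 118589.7 mm.
Laser time per layer: 118589.7 / 5050 → 23.4831 s.
Time per layer: 23.4831 + 17.1 → 40.5831 s.
Total: 1850 × 40.5831 s = 75078.735 s → 20.86 hours.

20.86 hours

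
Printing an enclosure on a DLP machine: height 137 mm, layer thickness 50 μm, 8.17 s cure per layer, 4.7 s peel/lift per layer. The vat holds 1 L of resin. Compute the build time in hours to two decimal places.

Number of layers: 137 / 0.05 → 2740 (rounded up).
Cycle time = 8.17 + 4.7, so 12.87 s.
Total = 2740 × 12.87 = 35263.8 s = 9.80 hours.

9.80 hours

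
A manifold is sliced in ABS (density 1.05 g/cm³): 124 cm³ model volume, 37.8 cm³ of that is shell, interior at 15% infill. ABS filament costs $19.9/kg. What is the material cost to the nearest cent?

$1.06

Volume inside the shell = 124 − 37.8 = 86.2 cm³.
Infill deposited: 0.15 × 86.2 → 12.93 cm³.
Deposited volume = 37.8 + 12.93, so 50.73 cm³.
Mass = 50.73 × 1.05 = 53.2665 g.
Cost = 53.2665 g / 1000 × $19.9/kg = $1.06.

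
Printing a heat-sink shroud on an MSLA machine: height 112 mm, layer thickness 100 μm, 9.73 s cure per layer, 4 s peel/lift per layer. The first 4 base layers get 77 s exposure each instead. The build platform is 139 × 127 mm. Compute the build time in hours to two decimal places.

4.35 hours

Number of layers: 112 / 0.1 → 1120 (rounded up).
Base layers: 4 × (77 + 4) → 324 s.
Normal layers: 1116 × (9.73 + 4) → 15322.68 s.
Sum: 324 + 15322.68 = 15646.68 s → 4.35 hours.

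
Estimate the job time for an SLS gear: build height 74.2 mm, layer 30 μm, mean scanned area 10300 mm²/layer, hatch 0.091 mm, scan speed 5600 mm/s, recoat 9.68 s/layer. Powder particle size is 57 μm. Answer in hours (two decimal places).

Layers = ⌈74.2/0.03⌉ = 2474.
Scan path per layer = 10300 / 0.091, so 113186.8 mm.
Scan time per layer: 113186.8 / 5600 → 20.2119 s.
Per-layer time = 20.2119 + 9.68, so 29.8919 s.
Build time = 2474 × 29.8919 = 73952.5606 s = 20.54 hours.

20.54 hours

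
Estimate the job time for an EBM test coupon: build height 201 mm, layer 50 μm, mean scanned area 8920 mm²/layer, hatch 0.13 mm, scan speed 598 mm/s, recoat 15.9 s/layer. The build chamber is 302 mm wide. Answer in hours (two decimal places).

145.88 hours

Layer count = ceil(201 / 0.05) = 4020.
Hatch length per layer = 8920 / 0.13, so 68615.4 mm.
Scan time per layer = 68615.4 / 598, so 114.7415 s.
Time per layer: 114.7415 + 15.9 → 130.6415 s.
4020 layers × 130.6415 s/layer = 525178.83 s, i.e. 145.88 hours.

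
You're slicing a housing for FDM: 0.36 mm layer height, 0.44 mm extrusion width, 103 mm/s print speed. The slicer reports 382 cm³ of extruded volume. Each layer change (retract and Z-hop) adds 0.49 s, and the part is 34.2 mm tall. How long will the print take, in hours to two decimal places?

6.52 hours

Bead cross-section: 0.36 × 0.44 → 0.1584 mm².
Path length: 382000 mm³ / 0.1584 mm² → 2411616.2 mm.
Print-move time = 2411616.2 / 103 = 23413.7 s.
Layers = ⌈34.2/0.36⌉ = 95.
Z-hop total = 95 × 0.49, so 46.55 s.
Altogether 23413.7 + 46.55 = 23460.25 s, i.e. 6.52 hours.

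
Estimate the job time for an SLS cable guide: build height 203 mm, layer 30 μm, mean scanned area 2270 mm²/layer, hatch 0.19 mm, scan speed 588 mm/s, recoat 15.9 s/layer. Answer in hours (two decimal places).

68.08 hours

Layer count = ceil(203 / 0.03) = 6767.
Scan path per layer: 2270 / 0.19 → 11947.4 mm.
Scan time per layer = 11947.4 / 588 = 20.3187 s.
Per-layer time: 20.3187 + 15.9 → 36.2187 s.
Build time = 6767 × 36.2187 = 245091.9429 s = 68.08 hours.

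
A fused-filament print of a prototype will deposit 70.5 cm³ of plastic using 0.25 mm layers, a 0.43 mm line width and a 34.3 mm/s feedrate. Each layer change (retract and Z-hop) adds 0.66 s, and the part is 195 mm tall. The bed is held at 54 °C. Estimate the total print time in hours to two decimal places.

Line area = 0.25 × 0.43, so 0.1075 mm².
Total extruded path = 70500/0.1075 = 655814 mm.
Print-move time = 655814 / 34.3, so 19119.9 s.
Layers = ⌈195/0.25⌉ = 780.
Non-print overhead = 780 × 0.66, so 514.8 s.
Total = 19119.9 + 514.8 = 19634.7 s = 5.45 hours.

5.45 hours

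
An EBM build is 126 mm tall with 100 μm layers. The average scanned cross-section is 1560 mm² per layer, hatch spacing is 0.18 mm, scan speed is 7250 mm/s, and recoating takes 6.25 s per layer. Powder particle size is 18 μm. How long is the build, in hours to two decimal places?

2.61 hours

Layer count = ceil(126 / 0.1) = 1260.
Scan path per layer = 1560 / 0.18, so 8666.7 mm.
Beam time per layer = 8666.7 / 7250, so 1.1954 s.
Per-layer time: 1.1954 + 6.25 → 7.4454 s.
Total: 1260 × 7.4454 s = 9381.204 s → 2.61 hours.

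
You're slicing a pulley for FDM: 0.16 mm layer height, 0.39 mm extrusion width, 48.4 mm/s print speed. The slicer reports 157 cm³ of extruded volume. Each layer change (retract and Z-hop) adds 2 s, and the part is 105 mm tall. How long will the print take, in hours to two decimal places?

Line area = 0.16 × 0.39 = 0.0624 mm².
Toolpath length = 157 cm³ / 0.0624 mm² = 157000 / 0.0624 = 2516025.6 mm.
Print-move time: 2516025.6 / 48.4 → 51984 s.
Layer count = ceil(105 / 0.16) = 657.
Non-print overhead: 657 × 2 → 1314 s.
Altogether 51984 + 1314 = 53298 s, i.e. 14.81 hours.

14.81 hours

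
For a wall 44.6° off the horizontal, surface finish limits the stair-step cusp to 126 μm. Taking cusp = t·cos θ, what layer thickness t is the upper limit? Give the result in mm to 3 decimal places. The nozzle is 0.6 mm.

t = h_c / cos θ = 0.126 / 0.7120 = 0.177 mm.

0.177 mm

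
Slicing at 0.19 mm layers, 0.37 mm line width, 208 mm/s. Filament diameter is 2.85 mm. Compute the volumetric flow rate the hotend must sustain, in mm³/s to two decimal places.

Extrusion cross-section = 0.19 × 0.37, so 0.0703 mm².
Volumetric flow = 208 × 0.0703 = 14.62 mm³/s.

14.62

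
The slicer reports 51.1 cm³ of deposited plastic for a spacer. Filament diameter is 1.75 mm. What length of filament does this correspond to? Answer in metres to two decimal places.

Cross-section of 1.75 mm filament: π·(1.75/2)² = 2.4053 mm².
Length = 51.1 cm³ / 2.4053 mm² = 51100 / 2.4053 = 21244.75 mm = 21.24 m.

21.24 m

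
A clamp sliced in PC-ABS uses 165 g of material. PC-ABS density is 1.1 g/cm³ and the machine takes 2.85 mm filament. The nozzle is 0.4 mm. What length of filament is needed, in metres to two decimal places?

23.51 m

Extruded volume: 165/1.1 = 150 cm³ (150000 mm³).
A = π r² = π × 1.425² = 6.3794 mm².
Length = 150000 / 6.3794 = 23513.18 mm = 23.51 m.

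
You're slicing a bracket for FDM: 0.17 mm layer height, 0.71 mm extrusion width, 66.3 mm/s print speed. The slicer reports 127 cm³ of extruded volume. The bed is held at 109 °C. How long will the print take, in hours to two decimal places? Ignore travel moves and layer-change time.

4.41 hours

Bead cross-section: 0.17 × 0.71 → 0.1207 mm².
Total extruded path = 127000/0.1207 = 1052195.5 mm.
Print-move time: 1052195.5 / 66.3 → 15870.2 s.
In the requested units: 15870.2 s = 4.41 hours.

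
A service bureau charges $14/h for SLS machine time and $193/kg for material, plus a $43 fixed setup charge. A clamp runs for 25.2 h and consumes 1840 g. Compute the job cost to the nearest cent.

$750.92

Time charge = 14 × 25.2 = $352.80.
Feedstock cost: 193 × 1840/1000 → $355.12.
Total = 352.80 + 355.12 + 43 = $750.92.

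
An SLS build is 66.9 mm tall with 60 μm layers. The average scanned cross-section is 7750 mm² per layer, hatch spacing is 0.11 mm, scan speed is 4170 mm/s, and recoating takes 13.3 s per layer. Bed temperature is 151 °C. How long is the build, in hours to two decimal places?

9.35 hours

Number of layers: 66.9 / 0.06 → 1115 (rounded up).
Per-layer scan distance: 7750 / 0.11 → 70454.5 mm.
Scan time per layer = 70454.5 / 4170, so 16.8956 s.
Layer cycle = 16.8956 + 13.3 = 30.1956 s.
Total: 1115 × 30.1956 s = 33668.094 s → 9.35 hours.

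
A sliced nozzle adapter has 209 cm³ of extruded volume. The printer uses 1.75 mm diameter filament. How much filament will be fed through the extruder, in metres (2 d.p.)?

A = π r² = π × 0.875² = 2.4053 mm².
Length = 209 cm³ / 2.4053 mm² = 209000 / 2.4053 = 86891.45 mm = 86.89 m.

86.89 m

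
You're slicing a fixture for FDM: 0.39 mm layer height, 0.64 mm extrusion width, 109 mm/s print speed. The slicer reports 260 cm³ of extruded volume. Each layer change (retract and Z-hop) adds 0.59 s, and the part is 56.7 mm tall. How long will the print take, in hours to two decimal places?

2.68 hours

Extrusion cross-section: 0.39 × 0.64 → 0.2496 mm².
Total extruded path = 260000/0.2496 = 1041666.7 mm.
Time extruding: 1041666.7 / 109 → 9556.6 s.
Layers = ⌈56.7/0.39⌉ = 146.
Non-print overhead: 146 × 0.59 → 86.14 s.
Altogether 9556.6 + 86.14 = 9642.74 s, i.e. 2.68 hours.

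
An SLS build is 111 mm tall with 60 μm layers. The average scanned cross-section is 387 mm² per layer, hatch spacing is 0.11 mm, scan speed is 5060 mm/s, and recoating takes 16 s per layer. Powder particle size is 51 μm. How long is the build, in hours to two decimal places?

Number of layers: 111 / 0.06 → 1850 (rounded up).
Hatch length per layer: 387 / 0.11 → 3518.2 mm.
Laser time per layer = 3518.2 / 5060, so 0.6953 s.
Per-layer time = 0.6953 + 16 = 16.6953 s.
1850 layers × 16.6953 s/layer = 30886.305 s, i.e. 8.58 hours.

8.58 hours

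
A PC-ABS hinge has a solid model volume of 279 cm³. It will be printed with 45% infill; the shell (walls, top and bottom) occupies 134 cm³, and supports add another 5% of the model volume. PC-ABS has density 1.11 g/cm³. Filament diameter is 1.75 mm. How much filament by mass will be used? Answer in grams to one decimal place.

Infill region = 279 − 134, so 145 cm³.
Infill volume = 0.45 × 145 = 65.25 cm³.
Support: 0.05 × 279 → 13.95 cm³.
Deposited volume = 134 + 65.25 + 13.95, so 213.2 cm³.
Mass = 213.2 × 1.11 = 236.652 g.

236.7 g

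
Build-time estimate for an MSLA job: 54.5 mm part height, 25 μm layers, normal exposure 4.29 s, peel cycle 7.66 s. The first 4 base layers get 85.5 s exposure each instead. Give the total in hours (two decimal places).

Layer count = ceil(54.5 / 0.025) = 2180.
Burn-in layers = 4 × (85.5 + 7.66) = 372.64 s.
Regular layers = 2176 × (4.29 + 7.66) = 26003.2 s.
Total = 372.64 + 26003.2 = 26375.84 s = 7.33 hours.

7.33 hours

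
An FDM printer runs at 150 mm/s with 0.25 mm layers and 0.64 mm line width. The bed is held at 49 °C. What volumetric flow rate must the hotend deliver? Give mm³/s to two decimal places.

24.00

A = 0.25 × 0.64, so 0.16 mm².
Q = v·A = 150 × 0.16 = 24.00 mm³/s.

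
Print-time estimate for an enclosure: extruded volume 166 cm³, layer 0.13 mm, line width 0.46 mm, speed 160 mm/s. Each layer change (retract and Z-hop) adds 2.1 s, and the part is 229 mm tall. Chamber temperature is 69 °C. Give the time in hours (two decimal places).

Line area: 0.13 × 0.46 → 0.0598 mm².
Total extruded path = 166000/0.0598 = 2775919.7 mm.
Time extruding = 2775919.7 / 160, so 17349.5 s.
Layer count = ceil(229 / 0.13) = 1762.
Non-print overhead: 1762 × 2.1 → 3700.2 s.
Altogether 17349.5 + 3700.2 = 21049.7 s, i.e. 5.85 hours.

5.85 hours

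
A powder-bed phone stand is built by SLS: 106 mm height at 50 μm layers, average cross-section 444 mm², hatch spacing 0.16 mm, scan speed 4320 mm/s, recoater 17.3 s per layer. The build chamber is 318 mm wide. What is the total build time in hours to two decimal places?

Layer count = ceil(106 / 0.05) = 2120.
Scan path per layer = 444 / 0.16 = 2775 mm.
Laser time per layer = 2775 / 4320, so 0.6424 s.
Time per layer = 0.6424 + 17.3, so 17.9424 s.
Build time = 2120 × 17.9424 = 38037.888 s = 10.57 hours.

10.57 hours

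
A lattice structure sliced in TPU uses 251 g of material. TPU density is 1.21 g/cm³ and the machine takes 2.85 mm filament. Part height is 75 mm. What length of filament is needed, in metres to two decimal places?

Extruded volume: 251/1.21 = 207.438 cm³ (207438 mm³).
Cross-section of 2.85 mm filament: π·(2.85/2)² = 6.3794 mm².
L = V/A = 207438/6.3794 = 32516.85 mm → 32.52 m.

32.52 m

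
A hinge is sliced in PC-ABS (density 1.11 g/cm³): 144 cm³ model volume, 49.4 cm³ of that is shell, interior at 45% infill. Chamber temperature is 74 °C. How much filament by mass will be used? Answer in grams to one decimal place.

Volume inside the shell: 144 − 49.4 → 94.6 cm³.
Infill deposited = 0.45 × 94.6 = 42.57 cm³.
Total extruded = 49.4 + 42.57, so 91.97 cm³.
Mass: 91.97 × 1.11 → 102.0867 g.

102.1 g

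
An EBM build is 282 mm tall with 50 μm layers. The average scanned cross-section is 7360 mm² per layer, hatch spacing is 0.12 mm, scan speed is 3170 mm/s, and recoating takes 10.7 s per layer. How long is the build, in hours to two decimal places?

Number of layers: 282 / 0.05 → 5640 (rounded up).
Hatch length per layer = 7360 / 0.12 = 61333.3 mm.
Per-layer scan time = 61333.3 / 3170, so 19.348 s.
Time per layer = 19.348 + 10.7 = 30.048 s.
5640 layers × 30.048 s/layer = 169470.72 s, i.e. 47.08 hours.

47.08 hours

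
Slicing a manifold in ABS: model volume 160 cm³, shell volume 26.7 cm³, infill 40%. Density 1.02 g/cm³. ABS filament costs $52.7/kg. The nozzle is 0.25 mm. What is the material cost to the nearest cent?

Volume inside the shell = 160 − 26.7, so 133.3 cm³.
Infill deposited = 0.40 × 133.3 = 53.32 cm³.
Total extruded: 26.7 + 53.32 → 80.02 cm³.
Mass = 80.02 × 1.02, so 81.6204 g.
At $52.7/kg: 81.6204/1000 × 52.7 = $4.30.

$4.30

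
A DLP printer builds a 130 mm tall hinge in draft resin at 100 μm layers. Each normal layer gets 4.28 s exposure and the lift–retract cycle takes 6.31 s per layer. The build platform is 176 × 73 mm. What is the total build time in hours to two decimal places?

Layer count = ceil(130 / 0.1) = 1300.
Per-layer time = 4.28 + 6.31, so 10.59 s.
Build time: 1300 × 10.59 s = 13767 s, i.e. 3.82 hours.

3.82 hours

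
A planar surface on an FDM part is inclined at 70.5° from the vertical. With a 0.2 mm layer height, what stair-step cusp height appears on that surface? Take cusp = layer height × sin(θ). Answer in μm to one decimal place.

188.5 μm

sin(70.5°) = 0.9426, so cusp = 0.2 × 0.9426 = 0.18852 mm → 188.5 μm.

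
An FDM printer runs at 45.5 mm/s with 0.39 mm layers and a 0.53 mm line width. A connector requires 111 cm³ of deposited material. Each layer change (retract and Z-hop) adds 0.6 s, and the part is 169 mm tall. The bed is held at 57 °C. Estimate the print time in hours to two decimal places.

Extrusion cross-section = 0.39 × 0.53, so 0.2067 mm².
Path length: 111000 mm³ / 0.2067 mm² → 537010.2 mm.
Print-move time: 537010.2 / 45.5 → 11802.4 s.
Layers = ⌈169/0.39⌉ = 434.
Non-print overhead: 434 × 0.6 → 260.4 s.
Total = 11802.4 + 260.4 = 12062.8 s = 3.35 hours.

3.35 hours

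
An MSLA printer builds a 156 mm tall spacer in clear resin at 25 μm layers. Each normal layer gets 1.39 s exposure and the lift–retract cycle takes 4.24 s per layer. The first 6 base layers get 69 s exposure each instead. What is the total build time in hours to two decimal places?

9.87 hours

Layers = ⌈156/0.025⌉ = 6240.
Bottom layers: 6 × (69 + 4.24) → 439.44 s.
Remaining layers: 6234 × (1.39 + 4.24) → 35097.42 s.
Total = 439.44 + 35097.42 = 35536.86 s = 9.87 hours.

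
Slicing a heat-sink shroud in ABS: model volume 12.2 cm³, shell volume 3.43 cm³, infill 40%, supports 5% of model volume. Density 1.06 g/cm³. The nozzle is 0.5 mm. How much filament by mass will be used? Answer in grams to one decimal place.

Infill region: 12.2 − 3.43 → 8.77 cm³.
Deposited infill: 0.40 × 8.77 → 3.508 cm³.
Support = 0.05 × 12.2, so 0.61 cm³.
Total printed volume = 3.43 + 3.508 + 0.61, so 7.548 cm³.
Mass: 7.548 × 1.06 → 8.00088 g.

8.0 g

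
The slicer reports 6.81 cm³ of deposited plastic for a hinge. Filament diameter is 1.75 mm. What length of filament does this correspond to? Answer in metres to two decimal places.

2.83 m

A = π r² = π × 0.875² = 2.4053 mm².
L = 6810 mm³ / 2.4053 mm² = 2831.25 mm, i.e. 2.83 m.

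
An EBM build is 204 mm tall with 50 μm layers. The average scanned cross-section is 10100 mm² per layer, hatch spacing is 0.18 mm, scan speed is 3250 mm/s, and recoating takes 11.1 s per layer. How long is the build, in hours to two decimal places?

32.15 hours

Layers = ⌈204/0.05⌉ = 4080.
Scan path per layer = 10100 / 0.18 = 56111.1 mm.
Scan time per layer: 56111.1 / 3250 → 17.265 s.
Layer cycle = 17.265 + 11.1, so 28.365 s.
4080 layers × 28.365 s/layer = 115729.2 s, i.e. 32.15 hours.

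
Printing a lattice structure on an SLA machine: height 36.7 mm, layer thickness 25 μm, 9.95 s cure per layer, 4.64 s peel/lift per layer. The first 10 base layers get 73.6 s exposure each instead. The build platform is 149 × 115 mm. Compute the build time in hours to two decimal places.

6.13 hours

Number of layers: 36.7 / 0.025 → 1468 (rounded up).
Bottom layers = 10 × (73.6 + 4.64), so 782.4 s.
Remaining layers: 1458 × (9.95 + 4.64) → 21272.22 s.
Total = 782.4 + 21272.22 = 22054.62 s = 6.13 hours.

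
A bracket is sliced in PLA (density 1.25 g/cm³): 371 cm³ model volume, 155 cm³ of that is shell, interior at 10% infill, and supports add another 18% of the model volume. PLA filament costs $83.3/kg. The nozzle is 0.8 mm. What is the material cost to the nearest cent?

Volume inside the shell: 371 − 155 → 216 cm³.
Infill deposited = 0.10 × 216 = 21.6 cm³.
Support = 0.18 × 371, so 66.78 cm³.
Total printed volume: 155 + 21.6 + 66.78 → 243.38 cm³.
Mass: 243.38 × 1.25 → 304.225 g.
At $83.3/kg: 304.225/1000 × 83.3 = $25.34.

$25.34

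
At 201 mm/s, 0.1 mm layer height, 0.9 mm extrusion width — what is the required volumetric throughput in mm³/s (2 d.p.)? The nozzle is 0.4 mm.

18.09

Bead cross-section = 0.1 × 0.9 = 0.09 mm².
Q = v·A = 201 × 0.09 = 18.09 mm³/s.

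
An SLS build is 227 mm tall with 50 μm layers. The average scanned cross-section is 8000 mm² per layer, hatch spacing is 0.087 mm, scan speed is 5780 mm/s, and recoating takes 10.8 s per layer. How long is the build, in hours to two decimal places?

Layer count = ceil(227 / 0.05) = 4540.
Scan path per layer: 8000 / 0.087 → 91954 mm.
Laser time per layer: 91954 / 5780 → 15.909 s.
Time per layer: 15.909 + 10.8 → 26.709 s.
Total: 4540 × 26.709 s = 121258.86 s → 33.68 hours.

33.68 hours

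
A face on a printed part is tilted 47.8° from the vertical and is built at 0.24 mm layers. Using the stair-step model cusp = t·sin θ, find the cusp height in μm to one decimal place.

sin(47.8°) = 0.7408, so cusp = 0.24 × 0.7408 = 0.177792 mm → 177.8 μm.

177.8 μm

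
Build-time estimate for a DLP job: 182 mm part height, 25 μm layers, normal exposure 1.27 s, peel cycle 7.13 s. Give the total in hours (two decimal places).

Number of layers: 182 / 0.025 → 7280 (rounded up).
Per-layer time = 1.27 + 7.13, so 8.4 s.
Total = 7280 × 8.4 = 61152 s = 16.99 hours.

16.99 hours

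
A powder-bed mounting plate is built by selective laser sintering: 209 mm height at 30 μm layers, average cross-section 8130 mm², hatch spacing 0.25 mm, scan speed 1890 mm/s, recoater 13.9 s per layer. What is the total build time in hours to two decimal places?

Layer count = ceil(209 / 0.03) = 6967.
Per-layer scan distance = 8130 / 0.25, so 32520 mm.
Per-layer scan time = 32520 / 1890 = 17.2063 s.
Per-layer time = 17.2063 + 13.9 = 31.1063 s.
6967 layers × 31.1063 s/layer = 216717.5921 s, i.e. 60.20 hours.

60.20 hours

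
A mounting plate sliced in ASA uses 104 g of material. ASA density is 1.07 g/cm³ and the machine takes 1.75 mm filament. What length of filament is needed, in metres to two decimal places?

40.41 m

Extruded volume: 104/1.07 = 97.1963 cm³ (97196.3 mm³).
A = π r² = π × 0.875² = 2.4053 mm².
L = V/A = 97196.3/2.4053 = 40409.22 mm → 40.41 m.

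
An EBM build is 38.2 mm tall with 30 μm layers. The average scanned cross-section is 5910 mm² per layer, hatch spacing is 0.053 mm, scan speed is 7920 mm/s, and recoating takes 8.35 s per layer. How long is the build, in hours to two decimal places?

7.94 hours

Layers = ⌈38.2/0.03⌉ = 1274.
Hatch length per layer: 5910 / 0.053 → 111509.4 mm.
Beam time per layer: 111509.4 / 7920 → 14.0795 s.
Time per layer: 14.0795 + 8.35 → 22.4295 s.
Total: 1274 × 22.4295 s = 28575.183 s → 7.94 hours.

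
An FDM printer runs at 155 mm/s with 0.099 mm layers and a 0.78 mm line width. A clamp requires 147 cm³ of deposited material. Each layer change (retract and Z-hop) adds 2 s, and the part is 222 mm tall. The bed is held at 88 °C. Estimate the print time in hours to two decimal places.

Line area = 0.099 × 0.78, so 0.07722 mm².
Toolpath length = 147 cm³ / 0.07722 mm² = 147000 / 0.07722 = 1903651.9 mm.
Time extruding: 1903651.9 / 155 → 12281.6 s.
Layers = ⌈222/0.099⌉ = 2243.
Layer-change overhead = 2243 × 2 = 4486 s.
Total = 12281.6 + 4486 = 16767.6 s = 4.66 hours.

4.66 hours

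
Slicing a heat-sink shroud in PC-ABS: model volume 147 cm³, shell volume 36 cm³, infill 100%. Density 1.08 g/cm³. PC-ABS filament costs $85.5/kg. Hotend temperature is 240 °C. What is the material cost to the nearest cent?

$13.57

Interior volume = 147 − 36, so 111 cm³.
Deposited infill: 1.00 × 111 → 111 cm³.
Deposited volume: 36 + 111 → 147 cm³.
Mass = 147 × 1.08 = 158.76 g.
At $85.5/kg: 158.76/1000 × 85.5 = $13.57.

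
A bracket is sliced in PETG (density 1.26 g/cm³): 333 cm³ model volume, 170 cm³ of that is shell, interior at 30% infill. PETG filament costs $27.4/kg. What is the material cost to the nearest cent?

Interior volume: 333 − 170 → 163 cm³.
Infill deposited: 0.30 × 163 → 48.9 cm³.
Deposited volume = 170 + 48.9 = 218.9 cm³.
Mass: 218.9 × 1.26 → 275.814 g.
At $27.4/kg: 275.814/1000 × 27.4 = $7.56.

$7.56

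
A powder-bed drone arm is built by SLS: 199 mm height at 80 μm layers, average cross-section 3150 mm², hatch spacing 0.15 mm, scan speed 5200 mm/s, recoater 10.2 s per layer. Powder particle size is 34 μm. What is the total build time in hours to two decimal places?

Number of layers: 199 / 0.08 → 2488 (rounded up).
Per-layer scan distance = 3150 / 0.15, so 21000 mm.
Scan time per layer = 21000 / 5200, so 4.0385 s.
Per-layer time: 4.0385 + 10.2 → 14.2385 s.
Total: 2488 × 14.2385 s = 35425.388 s → 9.84 hours.

9.84 hours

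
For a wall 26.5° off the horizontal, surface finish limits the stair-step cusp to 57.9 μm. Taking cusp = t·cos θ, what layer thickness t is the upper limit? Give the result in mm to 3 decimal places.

0.065 mm

cos(26.5°) = 0.8949; t_max = 0.0579/0.8949 = 0.065 mm.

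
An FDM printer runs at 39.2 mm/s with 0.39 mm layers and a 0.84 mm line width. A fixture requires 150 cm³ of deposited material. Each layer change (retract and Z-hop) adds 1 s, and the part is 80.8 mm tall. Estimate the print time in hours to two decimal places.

3.30 hours

Line area: 0.39 × 0.84 → 0.3276 mm².
Total extruded path = 150000/0.3276 = 457875.5 mm.
Extrusion time = 457875.5 / 39.2, so 11680.5 s.
Layer count = ceil(80.8 / 0.39) = 208.
Z-hop total = 208 × 1 = 208 s.
Total = 11680.5 + 208 = 11888.5 s = 3.30 hours.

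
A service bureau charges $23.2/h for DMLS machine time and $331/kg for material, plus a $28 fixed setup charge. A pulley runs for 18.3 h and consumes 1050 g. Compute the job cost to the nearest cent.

$800.11

Machine-time cost: 23.2 × 18.3 → $424.56.
Material cost = 331 × 1050/1000 = $347.55.
Adding setup: 424.56 + 347.55 + 28 → $800.11.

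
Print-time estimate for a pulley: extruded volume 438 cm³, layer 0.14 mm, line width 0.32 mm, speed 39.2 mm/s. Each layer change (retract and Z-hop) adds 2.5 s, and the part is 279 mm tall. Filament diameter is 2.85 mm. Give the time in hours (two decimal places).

70.66 hours

Bead cross-section: 0.14 × 0.32 → 0.0448 mm².
Toolpath length = 438 cm³ / 0.0448 mm² = 438000 / 0.0448 = 9776785.7 mm.
Extrusion time = 9776785.7 / 39.2 = 249407.8 s.
Layer count = ceil(279 / 0.14) = 1993.
Layer-change overhead = 1993 × 2.5, so 4982.5 s.
Total = 249407.8 + 4982.5 = 254390.3 s = 70.66 hours.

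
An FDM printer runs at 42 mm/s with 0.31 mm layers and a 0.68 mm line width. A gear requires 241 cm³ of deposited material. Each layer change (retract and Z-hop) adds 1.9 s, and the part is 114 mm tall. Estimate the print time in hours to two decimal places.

7.76 hours

Line area = 0.31 × 0.68, so 0.2108 mm².
Toolpath length = 241 cm³ / 0.2108 mm² = 241000 / 0.2108 = 1143263.8 mm.
Extrusion time: 1143263.8 / 42 → 27220.6 s.
Layer count = ceil(114 / 0.31) = 368.
Non-print overhead = 368 × 1.9 = 699.2 s.
Total = 27220.6 + 699.2 = 27919.8 s = 7.76 hours.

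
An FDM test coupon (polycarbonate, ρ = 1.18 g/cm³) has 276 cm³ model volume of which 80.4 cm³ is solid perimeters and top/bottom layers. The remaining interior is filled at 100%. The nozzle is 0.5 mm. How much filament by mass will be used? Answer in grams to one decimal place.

Volume inside the shell: 276 − 80.4 → 195.6 cm³.
Deposited infill: 1.00 × 195.6 → 195.6 cm³.
Total extruded = 80.4 + 195.6 = 276 cm³.
Mass = 276 × 1.18, so 325.68 g.

325.7 g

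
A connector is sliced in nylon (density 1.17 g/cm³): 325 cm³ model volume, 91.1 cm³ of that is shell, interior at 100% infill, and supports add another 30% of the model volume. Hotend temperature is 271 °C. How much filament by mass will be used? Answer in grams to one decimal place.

494.3 g

Infill region = 325 − 91.1, so 233.9 cm³.
Deposited infill = 1.00 × 233.9 = 233.9 cm³.
Support = 0.30 × 325 = 97.5 cm³.
Total extruded = 91.1 + 233.9 + 97.5 = 422.5 cm³.
Mass = 422.5 × 1.17 = 494.325 g.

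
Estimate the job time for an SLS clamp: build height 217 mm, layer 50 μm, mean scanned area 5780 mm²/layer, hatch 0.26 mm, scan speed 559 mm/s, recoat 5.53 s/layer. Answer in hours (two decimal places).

Layers = ⌈217/0.05⌉ = 4340.
Scan path per layer: 5780 / 0.26 → 22230.8 mm.
Scan time per layer = 22230.8 / 559, so 39.7689 s.
Per-layer time = 39.7689 + 5.53 = 45.2989 s.
4340 layers × 45.2989 s/layer = 196597.226 s, i.e. 54.61 hours.

54.61 hours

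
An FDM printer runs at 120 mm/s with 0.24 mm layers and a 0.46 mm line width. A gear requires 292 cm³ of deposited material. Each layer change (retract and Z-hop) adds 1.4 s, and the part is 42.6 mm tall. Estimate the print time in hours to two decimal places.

6.19 hours

Extrusion cross-section = 0.24 × 0.46 = 0.1104 mm².
Toolpath length = 292 cm³ / 0.1104 mm² = 292000 / 0.1104 = 2644927.5 mm.
Time extruding = 2644927.5 / 120 = 22041.1 s.
Layers = ⌈42.6/0.24⌉ = 178.
Z-hop total: 178 × 1.4 → 249.2 s.
Altogether 22041.1 + 249.2 = 22290.3 s, i.e. 6.19 hours.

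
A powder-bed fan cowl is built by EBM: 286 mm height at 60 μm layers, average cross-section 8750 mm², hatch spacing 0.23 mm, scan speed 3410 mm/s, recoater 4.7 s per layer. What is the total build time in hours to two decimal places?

21.00 hours

Number of layers: 286 / 0.06 → 4767 (rounded up).
Per-layer scan distance = 8750 / 0.23 = 38043.5 mm.
Scan time per layer = 38043.5 / 3410 = 11.1565 s.
Layer cycle = 11.1565 + 4.7 = 15.8565 s.
Total: 4767 × 15.8565 s = 75587.9355 s → 21.00 hours.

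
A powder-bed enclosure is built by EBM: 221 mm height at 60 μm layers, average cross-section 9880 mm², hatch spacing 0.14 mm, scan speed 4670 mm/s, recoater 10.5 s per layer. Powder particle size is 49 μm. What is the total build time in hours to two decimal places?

Layer count = ceil(221 / 0.06) = 3684.
Hatch length per layer = 9880 / 0.14 = 70571.4 mm.
Per-layer scan time: 70571.4 / 4670 → 15.1116 s.
Per-layer time: 15.1116 + 10.5 → 25.6116 s.
3684 layers × 25.6116 s/layer = 94353.1344 s, i.e. 26.21 hours.

26.21 hours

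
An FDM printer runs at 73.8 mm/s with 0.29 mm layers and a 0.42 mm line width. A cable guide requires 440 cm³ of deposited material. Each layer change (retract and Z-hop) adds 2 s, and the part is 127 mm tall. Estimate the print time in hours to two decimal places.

Bead cross-section: 0.29 × 0.42 → 0.1218 mm².
Toolpath length = 440 cm³ / 0.1218 mm² = 440000 / 0.1218 = 3612479.5 mm.
Time extruding = 3612479.5 / 73.8 = 48949.6 s.
Layer count = ceil(127 / 0.29) = 438.
Layer-change overhead = 438 × 2, so 876 s.
Total = 48949.6 + 876 = 49825.6 s = 13.84 hours.

13.84 hours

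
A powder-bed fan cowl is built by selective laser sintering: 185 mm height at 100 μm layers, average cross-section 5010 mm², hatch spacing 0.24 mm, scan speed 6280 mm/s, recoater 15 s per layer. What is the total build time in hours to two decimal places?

Layer count = ceil(185 / 0.1) = 1850.
Per-layer scan distance: 5010 / 0.24 → 20875 mm.
Laser time per layer = 20875 / 6280, so 3.324 s.
Layer cycle = 3.324 + 15 = 18.324 s.
1850 layers × 18.324 s/layer = 33899.4 s, i.e. 9.42 hours.

9.42 hours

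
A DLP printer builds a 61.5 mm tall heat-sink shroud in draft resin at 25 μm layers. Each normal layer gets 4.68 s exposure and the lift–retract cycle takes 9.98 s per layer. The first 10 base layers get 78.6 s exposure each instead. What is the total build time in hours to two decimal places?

10.22 hours

Layer count = ceil(61.5 / 0.025) = 2460.
Burn-in layers = 10 × (78.6 + 9.98), so 885.8 s.
Normal layers = 2450 × (4.68 + 9.98) = 35917 s.
Total = 885.8 + 35917 = 36802.8 s = 10.22 hours.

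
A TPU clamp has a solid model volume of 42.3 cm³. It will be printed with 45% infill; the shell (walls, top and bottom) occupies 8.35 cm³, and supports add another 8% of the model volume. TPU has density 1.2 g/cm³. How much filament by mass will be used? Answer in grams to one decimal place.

32.4 g

Infill region: 42.3 − 8.35 → 33.95 cm³.
Deposited infill = 0.45 × 33.95 = 15.2775 cm³.
Support = 0.08 × 42.3 = 3.384 cm³.
Total extruded = 8.35 + 15.2775 + 3.384 = 27.0115 cm³.
Mass = 27.0115 × 1.2, so 32.4138 g.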